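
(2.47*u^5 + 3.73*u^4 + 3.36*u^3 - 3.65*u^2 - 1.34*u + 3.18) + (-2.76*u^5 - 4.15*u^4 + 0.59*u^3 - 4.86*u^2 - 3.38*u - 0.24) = -0.29*u^5 - 0.42*u^4 + 3.95*u^3 - 8.51*u^2 - 4.72*u + 2.94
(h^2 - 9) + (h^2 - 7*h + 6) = 2*h^2 - 7*h - 3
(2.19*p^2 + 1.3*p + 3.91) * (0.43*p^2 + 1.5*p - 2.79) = 0.9417*p^4 + 3.844*p^3 - 2.4788*p^2 + 2.238*p - 10.9089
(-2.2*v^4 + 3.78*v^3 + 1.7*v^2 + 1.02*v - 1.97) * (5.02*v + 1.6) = -11.044*v^5 + 15.4556*v^4 + 14.582*v^3 + 7.8404*v^2 - 8.2574*v - 3.152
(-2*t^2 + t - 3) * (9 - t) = 2*t^3 - 19*t^2 + 12*t - 27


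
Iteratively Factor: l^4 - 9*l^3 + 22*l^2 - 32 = (l - 2)*(l^3 - 7*l^2 + 8*l + 16) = (l - 2)*(l + 1)*(l^2 - 8*l + 16) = (l - 4)*(l - 2)*(l + 1)*(l - 4)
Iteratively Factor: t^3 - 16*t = (t - 4)*(t^2 + 4*t) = (t - 4)*(t + 4)*(t)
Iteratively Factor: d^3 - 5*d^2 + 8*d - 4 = (d - 2)*(d^2 - 3*d + 2) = (d - 2)^2*(d - 1)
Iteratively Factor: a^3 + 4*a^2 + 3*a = (a + 3)*(a^2 + a) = (a + 1)*(a + 3)*(a)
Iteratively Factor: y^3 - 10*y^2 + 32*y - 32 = (y - 4)*(y^2 - 6*y + 8) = (y - 4)^2*(y - 2)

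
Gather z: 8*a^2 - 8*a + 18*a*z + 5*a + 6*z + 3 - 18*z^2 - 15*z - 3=8*a^2 - 3*a - 18*z^2 + z*(18*a - 9)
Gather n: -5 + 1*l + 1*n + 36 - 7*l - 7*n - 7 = -6*l - 6*n + 24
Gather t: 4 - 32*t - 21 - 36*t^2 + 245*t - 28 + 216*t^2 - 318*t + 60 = 180*t^2 - 105*t + 15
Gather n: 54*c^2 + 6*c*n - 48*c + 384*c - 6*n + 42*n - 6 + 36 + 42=54*c^2 + 336*c + n*(6*c + 36) + 72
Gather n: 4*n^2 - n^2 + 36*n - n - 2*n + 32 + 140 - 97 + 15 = 3*n^2 + 33*n + 90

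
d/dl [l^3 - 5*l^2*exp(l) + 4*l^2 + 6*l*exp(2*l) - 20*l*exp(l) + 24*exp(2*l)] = -5*l^2*exp(l) + 3*l^2 + 12*l*exp(2*l) - 30*l*exp(l) + 8*l + 54*exp(2*l) - 20*exp(l)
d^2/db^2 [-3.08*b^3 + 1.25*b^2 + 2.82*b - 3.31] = 2.5 - 18.48*b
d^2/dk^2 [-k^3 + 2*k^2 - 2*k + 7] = 4 - 6*k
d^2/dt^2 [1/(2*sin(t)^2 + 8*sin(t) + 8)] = (2*sin(t) + cos(2*t) + 2)/(sin(t) + 2)^4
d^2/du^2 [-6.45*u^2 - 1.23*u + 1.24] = -12.9000000000000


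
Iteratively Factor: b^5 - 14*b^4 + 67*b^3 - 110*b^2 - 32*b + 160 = (b - 4)*(b^4 - 10*b^3 + 27*b^2 - 2*b - 40) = (b - 5)*(b - 4)*(b^3 - 5*b^2 + 2*b + 8) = (b - 5)*(b - 4)*(b - 2)*(b^2 - 3*b - 4) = (b - 5)*(b - 4)^2*(b - 2)*(b + 1)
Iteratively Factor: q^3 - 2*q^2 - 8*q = (q)*(q^2 - 2*q - 8) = q*(q + 2)*(q - 4)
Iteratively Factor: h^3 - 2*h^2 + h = (h - 1)*(h^2 - h) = (h - 1)^2*(h)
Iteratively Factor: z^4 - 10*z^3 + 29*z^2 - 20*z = (z - 1)*(z^3 - 9*z^2 + 20*z) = (z - 4)*(z - 1)*(z^2 - 5*z) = z*(z - 4)*(z - 1)*(z - 5)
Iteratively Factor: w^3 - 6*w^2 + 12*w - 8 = (w - 2)*(w^2 - 4*w + 4) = (w - 2)^2*(w - 2)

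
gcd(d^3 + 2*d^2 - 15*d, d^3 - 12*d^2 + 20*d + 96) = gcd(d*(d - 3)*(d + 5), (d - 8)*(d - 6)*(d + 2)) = 1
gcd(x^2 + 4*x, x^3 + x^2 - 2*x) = x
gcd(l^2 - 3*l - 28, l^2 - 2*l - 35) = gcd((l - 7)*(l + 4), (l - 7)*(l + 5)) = l - 7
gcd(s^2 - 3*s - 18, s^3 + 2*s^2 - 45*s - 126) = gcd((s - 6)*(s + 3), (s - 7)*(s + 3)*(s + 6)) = s + 3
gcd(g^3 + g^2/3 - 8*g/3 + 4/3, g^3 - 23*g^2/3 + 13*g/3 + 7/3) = g - 1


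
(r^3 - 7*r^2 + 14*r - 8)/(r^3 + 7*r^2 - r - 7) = (r^2 - 6*r + 8)/(r^2 + 8*r + 7)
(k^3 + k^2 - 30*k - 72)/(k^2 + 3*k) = k - 2 - 24/k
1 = 1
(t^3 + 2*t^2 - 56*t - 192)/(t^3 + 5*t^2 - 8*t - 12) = (t^2 - 4*t - 32)/(t^2 - t - 2)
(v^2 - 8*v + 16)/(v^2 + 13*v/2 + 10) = 2*(v^2 - 8*v + 16)/(2*v^2 + 13*v + 20)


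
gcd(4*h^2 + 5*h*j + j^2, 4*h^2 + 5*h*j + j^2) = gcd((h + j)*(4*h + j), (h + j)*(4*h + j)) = 4*h^2 + 5*h*j + j^2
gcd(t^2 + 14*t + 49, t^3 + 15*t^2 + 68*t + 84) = t + 7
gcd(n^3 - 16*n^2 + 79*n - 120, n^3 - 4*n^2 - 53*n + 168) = n^2 - 11*n + 24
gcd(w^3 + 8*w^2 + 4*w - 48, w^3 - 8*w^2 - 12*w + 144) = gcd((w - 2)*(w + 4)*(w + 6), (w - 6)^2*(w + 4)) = w + 4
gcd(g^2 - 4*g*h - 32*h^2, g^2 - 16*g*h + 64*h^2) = g - 8*h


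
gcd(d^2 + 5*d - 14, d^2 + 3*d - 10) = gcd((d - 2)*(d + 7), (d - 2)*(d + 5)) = d - 2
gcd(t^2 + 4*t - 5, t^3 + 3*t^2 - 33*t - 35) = 1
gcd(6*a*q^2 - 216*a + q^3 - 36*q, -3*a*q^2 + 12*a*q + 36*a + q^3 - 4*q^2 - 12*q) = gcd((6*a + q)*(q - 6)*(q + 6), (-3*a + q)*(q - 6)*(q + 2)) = q - 6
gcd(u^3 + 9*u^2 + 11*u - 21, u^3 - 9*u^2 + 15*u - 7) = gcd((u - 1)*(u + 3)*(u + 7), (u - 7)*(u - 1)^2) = u - 1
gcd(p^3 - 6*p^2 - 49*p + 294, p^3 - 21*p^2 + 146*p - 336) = p^2 - 13*p + 42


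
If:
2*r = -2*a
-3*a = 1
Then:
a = -1/3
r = 1/3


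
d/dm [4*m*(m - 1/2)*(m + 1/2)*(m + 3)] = 16*m^3 + 36*m^2 - 2*m - 3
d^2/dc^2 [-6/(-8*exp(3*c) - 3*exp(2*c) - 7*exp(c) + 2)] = 6*(2*(24*exp(2*c) + 6*exp(c) + 7)^2*exp(c) - (72*exp(2*c) + 12*exp(c) + 7)*(8*exp(3*c) + 3*exp(2*c) + 7*exp(c) - 2))*exp(c)/(8*exp(3*c) + 3*exp(2*c) + 7*exp(c) - 2)^3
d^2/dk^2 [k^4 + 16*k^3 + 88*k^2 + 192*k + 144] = 12*k^2 + 96*k + 176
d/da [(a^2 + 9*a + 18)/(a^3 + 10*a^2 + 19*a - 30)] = (-a^2 - 6*a - 17)/(a^4 + 8*a^3 + 6*a^2 - 40*a + 25)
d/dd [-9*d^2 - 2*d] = -18*d - 2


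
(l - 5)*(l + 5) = l^2 - 25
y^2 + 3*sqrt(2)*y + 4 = (y + sqrt(2))*(y + 2*sqrt(2))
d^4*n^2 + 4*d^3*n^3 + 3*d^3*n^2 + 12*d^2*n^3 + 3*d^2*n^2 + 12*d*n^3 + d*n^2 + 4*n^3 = (d + 1)*(d + 4*n)*(d*n + n)^2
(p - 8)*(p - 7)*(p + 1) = p^3 - 14*p^2 + 41*p + 56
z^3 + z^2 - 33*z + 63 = (z - 3)^2*(z + 7)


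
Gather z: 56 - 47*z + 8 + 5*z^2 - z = 5*z^2 - 48*z + 64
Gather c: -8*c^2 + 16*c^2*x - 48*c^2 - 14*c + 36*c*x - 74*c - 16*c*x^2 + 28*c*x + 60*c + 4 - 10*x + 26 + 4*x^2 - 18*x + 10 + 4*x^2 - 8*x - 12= c^2*(16*x - 56) + c*(-16*x^2 + 64*x - 28) + 8*x^2 - 36*x + 28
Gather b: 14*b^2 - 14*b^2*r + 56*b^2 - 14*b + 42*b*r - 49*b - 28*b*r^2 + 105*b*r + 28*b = b^2*(70 - 14*r) + b*(-28*r^2 + 147*r - 35)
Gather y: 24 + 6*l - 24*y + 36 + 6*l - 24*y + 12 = 12*l - 48*y + 72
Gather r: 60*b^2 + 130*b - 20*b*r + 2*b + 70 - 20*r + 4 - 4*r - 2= 60*b^2 + 132*b + r*(-20*b - 24) + 72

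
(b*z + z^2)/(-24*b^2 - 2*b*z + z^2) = z*(b + z)/(-24*b^2 - 2*b*z + z^2)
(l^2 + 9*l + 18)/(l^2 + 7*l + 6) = (l + 3)/(l + 1)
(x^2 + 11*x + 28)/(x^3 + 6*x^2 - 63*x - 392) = (x + 4)/(x^2 - x - 56)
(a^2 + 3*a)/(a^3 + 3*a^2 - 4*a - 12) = a/(a^2 - 4)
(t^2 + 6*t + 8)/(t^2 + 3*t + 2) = (t + 4)/(t + 1)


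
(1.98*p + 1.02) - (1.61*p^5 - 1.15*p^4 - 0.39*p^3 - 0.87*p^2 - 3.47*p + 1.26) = -1.61*p^5 + 1.15*p^4 + 0.39*p^3 + 0.87*p^2 + 5.45*p - 0.24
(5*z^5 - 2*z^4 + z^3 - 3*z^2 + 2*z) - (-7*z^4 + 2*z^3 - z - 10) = 5*z^5 + 5*z^4 - z^3 - 3*z^2 + 3*z + 10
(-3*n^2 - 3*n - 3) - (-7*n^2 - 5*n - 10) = 4*n^2 + 2*n + 7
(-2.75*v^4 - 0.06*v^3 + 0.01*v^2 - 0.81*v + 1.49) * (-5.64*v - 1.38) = 15.51*v^5 + 4.1334*v^4 + 0.0264*v^3 + 4.5546*v^2 - 7.2858*v - 2.0562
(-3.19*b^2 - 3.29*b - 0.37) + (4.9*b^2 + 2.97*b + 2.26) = 1.71*b^2 - 0.32*b + 1.89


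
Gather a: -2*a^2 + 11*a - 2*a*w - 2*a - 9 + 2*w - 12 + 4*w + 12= -2*a^2 + a*(9 - 2*w) + 6*w - 9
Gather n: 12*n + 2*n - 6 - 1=14*n - 7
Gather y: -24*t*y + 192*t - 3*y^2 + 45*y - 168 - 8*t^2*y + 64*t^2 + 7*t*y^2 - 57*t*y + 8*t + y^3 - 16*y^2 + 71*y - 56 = 64*t^2 + 200*t + y^3 + y^2*(7*t - 19) + y*(-8*t^2 - 81*t + 116) - 224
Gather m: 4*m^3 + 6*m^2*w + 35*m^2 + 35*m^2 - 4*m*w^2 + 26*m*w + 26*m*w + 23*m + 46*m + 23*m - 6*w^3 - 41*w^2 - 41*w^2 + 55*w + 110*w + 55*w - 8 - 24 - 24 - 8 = 4*m^3 + m^2*(6*w + 70) + m*(-4*w^2 + 52*w + 92) - 6*w^3 - 82*w^2 + 220*w - 64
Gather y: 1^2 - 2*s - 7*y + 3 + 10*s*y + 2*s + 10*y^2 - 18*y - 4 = 10*y^2 + y*(10*s - 25)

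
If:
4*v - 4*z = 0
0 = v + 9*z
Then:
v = 0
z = 0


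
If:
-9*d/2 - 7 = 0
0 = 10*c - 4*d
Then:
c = -28/45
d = -14/9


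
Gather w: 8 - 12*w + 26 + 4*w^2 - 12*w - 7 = 4*w^2 - 24*w + 27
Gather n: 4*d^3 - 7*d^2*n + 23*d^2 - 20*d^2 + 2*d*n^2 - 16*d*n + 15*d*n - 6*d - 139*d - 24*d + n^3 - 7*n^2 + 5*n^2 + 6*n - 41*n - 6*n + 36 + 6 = 4*d^3 + 3*d^2 - 169*d + n^3 + n^2*(2*d - 2) + n*(-7*d^2 - d - 41) + 42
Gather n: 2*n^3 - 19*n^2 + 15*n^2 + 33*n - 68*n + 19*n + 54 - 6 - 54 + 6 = 2*n^3 - 4*n^2 - 16*n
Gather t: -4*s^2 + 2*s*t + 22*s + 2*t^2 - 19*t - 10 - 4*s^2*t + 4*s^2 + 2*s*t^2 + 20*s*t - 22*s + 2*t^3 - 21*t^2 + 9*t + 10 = 2*t^3 + t^2*(2*s - 19) + t*(-4*s^2 + 22*s - 10)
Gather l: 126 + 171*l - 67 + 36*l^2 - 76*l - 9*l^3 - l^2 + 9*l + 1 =-9*l^3 + 35*l^2 + 104*l + 60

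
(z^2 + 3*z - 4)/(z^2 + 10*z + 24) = (z - 1)/(z + 6)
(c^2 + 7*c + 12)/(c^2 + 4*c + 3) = (c + 4)/(c + 1)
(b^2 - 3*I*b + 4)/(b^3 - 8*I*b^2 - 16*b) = (b + I)/(b*(b - 4*I))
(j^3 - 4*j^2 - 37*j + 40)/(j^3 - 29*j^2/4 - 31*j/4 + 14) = 4*(j + 5)/(4*j + 7)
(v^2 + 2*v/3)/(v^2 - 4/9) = 3*v/(3*v - 2)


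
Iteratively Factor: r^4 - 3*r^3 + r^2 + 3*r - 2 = (r - 1)*(r^3 - 2*r^2 - r + 2) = (r - 2)*(r - 1)*(r^2 - 1) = (r - 2)*(r - 1)^2*(r + 1)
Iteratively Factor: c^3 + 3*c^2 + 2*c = (c)*(c^2 + 3*c + 2) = c*(c + 1)*(c + 2)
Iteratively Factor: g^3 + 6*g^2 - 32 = (g + 4)*(g^2 + 2*g - 8) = (g - 2)*(g + 4)*(g + 4)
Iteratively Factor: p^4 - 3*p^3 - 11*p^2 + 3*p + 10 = (p - 5)*(p^3 + 2*p^2 - p - 2) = (p - 5)*(p + 1)*(p^2 + p - 2) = (p - 5)*(p + 1)*(p + 2)*(p - 1)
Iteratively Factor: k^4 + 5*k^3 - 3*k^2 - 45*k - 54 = (k + 3)*(k^3 + 2*k^2 - 9*k - 18) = (k + 3)^2*(k^2 - k - 6) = (k - 3)*(k + 3)^2*(k + 2)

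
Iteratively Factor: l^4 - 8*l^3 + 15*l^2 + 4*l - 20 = (l - 2)*(l^3 - 6*l^2 + 3*l + 10) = (l - 5)*(l - 2)*(l^2 - l - 2) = (l - 5)*(l - 2)*(l + 1)*(l - 2)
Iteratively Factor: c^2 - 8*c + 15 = (c - 5)*(c - 3)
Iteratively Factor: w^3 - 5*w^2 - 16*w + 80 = (w + 4)*(w^2 - 9*w + 20) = (w - 4)*(w + 4)*(w - 5)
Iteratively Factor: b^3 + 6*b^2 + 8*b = (b)*(b^2 + 6*b + 8) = b*(b + 4)*(b + 2)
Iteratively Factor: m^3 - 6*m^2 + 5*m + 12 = (m - 3)*(m^2 - 3*m - 4) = (m - 4)*(m - 3)*(m + 1)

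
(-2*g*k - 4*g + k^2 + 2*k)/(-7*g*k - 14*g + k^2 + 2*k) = (2*g - k)/(7*g - k)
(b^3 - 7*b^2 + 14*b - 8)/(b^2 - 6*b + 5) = (b^2 - 6*b + 8)/(b - 5)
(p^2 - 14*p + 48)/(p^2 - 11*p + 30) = (p - 8)/(p - 5)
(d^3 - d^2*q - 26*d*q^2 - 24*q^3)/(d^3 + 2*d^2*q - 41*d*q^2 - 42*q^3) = (d + 4*q)/(d + 7*q)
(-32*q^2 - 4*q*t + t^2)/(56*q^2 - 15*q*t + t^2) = (-4*q - t)/(7*q - t)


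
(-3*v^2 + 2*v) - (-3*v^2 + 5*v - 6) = 6 - 3*v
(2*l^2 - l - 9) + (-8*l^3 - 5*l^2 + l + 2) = -8*l^3 - 3*l^2 - 7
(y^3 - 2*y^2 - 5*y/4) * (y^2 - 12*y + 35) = y^5 - 14*y^4 + 231*y^3/4 - 55*y^2 - 175*y/4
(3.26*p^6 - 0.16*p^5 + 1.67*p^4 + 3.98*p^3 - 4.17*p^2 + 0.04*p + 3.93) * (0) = 0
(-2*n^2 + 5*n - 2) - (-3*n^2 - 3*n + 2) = n^2 + 8*n - 4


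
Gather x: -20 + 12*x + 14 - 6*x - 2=6*x - 8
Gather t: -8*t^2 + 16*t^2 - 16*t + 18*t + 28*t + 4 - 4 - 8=8*t^2 + 30*t - 8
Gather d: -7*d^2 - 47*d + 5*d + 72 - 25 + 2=-7*d^2 - 42*d + 49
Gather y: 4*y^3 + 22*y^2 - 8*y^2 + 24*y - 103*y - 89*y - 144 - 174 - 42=4*y^3 + 14*y^2 - 168*y - 360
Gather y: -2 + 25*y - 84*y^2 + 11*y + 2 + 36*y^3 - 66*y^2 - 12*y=36*y^3 - 150*y^2 + 24*y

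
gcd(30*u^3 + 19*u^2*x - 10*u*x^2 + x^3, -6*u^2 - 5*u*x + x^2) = -6*u^2 - 5*u*x + x^2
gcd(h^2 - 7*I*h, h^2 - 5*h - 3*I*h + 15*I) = 1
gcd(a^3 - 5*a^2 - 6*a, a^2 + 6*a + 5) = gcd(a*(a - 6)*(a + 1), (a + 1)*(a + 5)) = a + 1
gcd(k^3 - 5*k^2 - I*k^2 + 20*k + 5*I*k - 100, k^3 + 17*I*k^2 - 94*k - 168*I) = k + 4*I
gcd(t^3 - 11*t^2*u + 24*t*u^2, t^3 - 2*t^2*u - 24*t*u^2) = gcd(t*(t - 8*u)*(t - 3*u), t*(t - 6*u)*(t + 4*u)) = t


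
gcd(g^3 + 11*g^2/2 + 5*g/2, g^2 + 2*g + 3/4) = g + 1/2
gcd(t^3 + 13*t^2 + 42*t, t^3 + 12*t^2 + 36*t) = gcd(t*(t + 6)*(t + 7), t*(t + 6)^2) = t^2 + 6*t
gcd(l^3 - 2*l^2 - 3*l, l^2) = l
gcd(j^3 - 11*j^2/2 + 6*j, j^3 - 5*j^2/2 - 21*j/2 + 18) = j^2 - 11*j/2 + 6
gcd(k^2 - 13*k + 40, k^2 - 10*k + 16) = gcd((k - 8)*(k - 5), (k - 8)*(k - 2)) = k - 8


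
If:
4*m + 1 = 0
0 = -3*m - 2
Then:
No Solution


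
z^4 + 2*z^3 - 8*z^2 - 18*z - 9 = (z - 3)*(z + 1)^2*(z + 3)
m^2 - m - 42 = (m - 7)*(m + 6)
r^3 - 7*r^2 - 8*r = r*(r - 8)*(r + 1)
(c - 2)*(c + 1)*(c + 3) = c^3 + 2*c^2 - 5*c - 6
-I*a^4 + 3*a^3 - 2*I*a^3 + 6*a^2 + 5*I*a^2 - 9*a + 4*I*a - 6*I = (a + 3)*(a + I)*(a + 2*I)*(-I*a + I)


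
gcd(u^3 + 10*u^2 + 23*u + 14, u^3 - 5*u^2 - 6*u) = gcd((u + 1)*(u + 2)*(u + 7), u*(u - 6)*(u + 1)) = u + 1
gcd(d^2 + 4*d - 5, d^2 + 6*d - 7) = d - 1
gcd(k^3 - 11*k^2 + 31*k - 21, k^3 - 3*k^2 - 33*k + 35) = k^2 - 8*k + 7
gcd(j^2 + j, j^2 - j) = j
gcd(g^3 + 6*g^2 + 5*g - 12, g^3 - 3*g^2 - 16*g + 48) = g + 4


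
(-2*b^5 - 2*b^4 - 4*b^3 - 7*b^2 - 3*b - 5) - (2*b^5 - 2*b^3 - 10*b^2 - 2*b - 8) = -4*b^5 - 2*b^4 - 2*b^3 + 3*b^2 - b + 3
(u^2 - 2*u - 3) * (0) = 0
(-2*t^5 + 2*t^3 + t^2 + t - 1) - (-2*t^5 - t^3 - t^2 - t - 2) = 3*t^3 + 2*t^2 + 2*t + 1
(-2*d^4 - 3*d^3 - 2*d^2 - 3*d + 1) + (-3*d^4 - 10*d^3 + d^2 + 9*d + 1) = -5*d^4 - 13*d^3 - d^2 + 6*d + 2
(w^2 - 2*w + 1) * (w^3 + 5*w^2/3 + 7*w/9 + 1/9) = w^5 - w^4/3 - 14*w^3/9 + 2*w^2/9 + 5*w/9 + 1/9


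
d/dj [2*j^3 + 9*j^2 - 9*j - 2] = 6*j^2 + 18*j - 9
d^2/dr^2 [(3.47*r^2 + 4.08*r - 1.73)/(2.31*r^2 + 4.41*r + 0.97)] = (-27.155898*r^3 - 102.040092*r^2 - 160.594434*r - 87.91379)/(12.326391*r^6 + 70.596603*r^5 + 150.303384*r^4 + 145.055043*r^3 + 63.114408*r^2 + 12.448107*r + 0.912673)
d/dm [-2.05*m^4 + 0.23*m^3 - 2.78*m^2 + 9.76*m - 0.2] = -8.2*m^3 + 0.69*m^2 - 5.56*m + 9.76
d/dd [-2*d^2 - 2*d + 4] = -4*d - 2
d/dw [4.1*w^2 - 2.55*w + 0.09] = 8.2*w - 2.55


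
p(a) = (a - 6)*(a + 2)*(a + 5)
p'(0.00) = -32.00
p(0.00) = -60.00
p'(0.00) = -32.00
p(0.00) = -60.00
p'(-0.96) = -31.16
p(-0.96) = -29.24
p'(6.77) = 119.04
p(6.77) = 79.48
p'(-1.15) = -30.33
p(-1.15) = -23.40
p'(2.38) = -10.25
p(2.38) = -117.01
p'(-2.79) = -14.23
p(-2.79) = 15.35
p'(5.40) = 66.28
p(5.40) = -46.18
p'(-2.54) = -17.73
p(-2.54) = 11.34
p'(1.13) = -25.91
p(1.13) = -93.44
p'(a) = (a - 6)*(a + 2) + (a - 6)*(a + 5) + (a + 2)*(a + 5)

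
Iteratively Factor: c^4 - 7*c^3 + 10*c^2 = (c)*(c^3 - 7*c^2 + 10*c) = c^2*(c^2 - 7*c + 10) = c^2*(c - 5)*(c - 2)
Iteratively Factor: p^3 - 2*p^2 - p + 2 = (p + 1)*(p^2 - 3*p + 2) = (p - 2)*(p + 1)*(p - 1)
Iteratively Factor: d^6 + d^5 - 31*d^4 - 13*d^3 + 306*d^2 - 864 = (d - 3)*(d^5 + 4*d^4 - 19*d^3 - 70*d^2 + 96*d + 288) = (d - 3)^2*(d^4 + 7*d^3 + 2*d^2 - 64*d - 96) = (d - 3)^3*(d^3 + 10*d^2 + 32*d + 32) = (d - 3)^3*(d + 4)*(d^2 + 6*d + 8) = (d - 3)^3*(d + 4)^2*(d + 2)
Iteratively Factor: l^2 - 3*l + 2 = (l - 1)*(l - 2)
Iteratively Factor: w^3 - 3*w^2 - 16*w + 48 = (w - 4)*(w^2 + w - 12) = (w - 4)*(w - 3)*(w + 4)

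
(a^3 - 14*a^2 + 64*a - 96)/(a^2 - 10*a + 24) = a - 4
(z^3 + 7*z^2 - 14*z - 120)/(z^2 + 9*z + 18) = (z^2 + z - 20)/(z + 3)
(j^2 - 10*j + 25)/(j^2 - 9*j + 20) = (j - 5)/(j - 4)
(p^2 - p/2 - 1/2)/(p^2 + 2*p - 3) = (p + 1/2)/(p + 3)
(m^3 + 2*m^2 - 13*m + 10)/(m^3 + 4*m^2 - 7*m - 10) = (m - 1)/(m + 1)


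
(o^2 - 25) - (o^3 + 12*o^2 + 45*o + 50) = -o^3 - 11*o^2 - 45*o - 75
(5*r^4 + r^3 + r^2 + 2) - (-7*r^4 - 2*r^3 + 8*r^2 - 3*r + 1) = 12*r^4 + 3*r^3 - 7*r^2 + 3*r + 1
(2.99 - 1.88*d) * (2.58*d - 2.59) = -4.8504*d^2 + 12.5834*d - 7.7441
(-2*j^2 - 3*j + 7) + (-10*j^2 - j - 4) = -12*j^2 - 4*j + 3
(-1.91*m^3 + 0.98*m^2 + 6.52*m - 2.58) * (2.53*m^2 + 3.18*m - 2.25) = -4.8323*m^5 - 3.5944*m^4 + 23.9095*m^3 + 12.0012*m^2 - 22.8744*m + 5.805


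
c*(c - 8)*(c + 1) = c^3 - 7*c^2 - 8*c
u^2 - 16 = (u - 4)*(u + 4)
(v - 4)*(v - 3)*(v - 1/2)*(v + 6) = v^4 - 3*v^3/2 - 59*v^2/2 + 87*v - 36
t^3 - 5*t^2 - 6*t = t*(t - 6)*(t + 1)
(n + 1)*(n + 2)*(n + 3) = n^3 + 6*n^2 + 11*n + 6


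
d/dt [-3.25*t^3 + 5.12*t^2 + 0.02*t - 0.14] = -9.75*t^2 + 10.24*t + 0.02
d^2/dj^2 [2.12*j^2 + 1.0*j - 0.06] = 4.24000000000000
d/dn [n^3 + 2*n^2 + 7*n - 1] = 3*n^2 + 4*n + 7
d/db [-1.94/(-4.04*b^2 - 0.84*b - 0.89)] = (-15.6752*b - 1.6296)/(4.04*b^2 + 0.84*b + 0.89)^2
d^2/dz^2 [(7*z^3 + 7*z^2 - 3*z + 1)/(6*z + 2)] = (63*z^3 + 63*z^2 + 21*z + 25)/(27*z^3 + 27*z^2 + 9*z + 1)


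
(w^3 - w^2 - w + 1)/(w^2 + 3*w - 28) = (w^3 - w^2 - w + 1)/(w^2 + 3*w - 28)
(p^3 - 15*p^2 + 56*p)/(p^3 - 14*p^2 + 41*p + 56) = p/(p + 1)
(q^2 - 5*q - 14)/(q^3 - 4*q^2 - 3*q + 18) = (q - 7)/(q^2 - 6*q + 9)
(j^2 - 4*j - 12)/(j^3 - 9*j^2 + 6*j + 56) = (j - 6)/(j^2 - 11*j + 28)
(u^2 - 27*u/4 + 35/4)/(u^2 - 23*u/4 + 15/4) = (4*u - 7)/(4*u - 3)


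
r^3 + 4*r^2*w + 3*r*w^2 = r*(r + w)*(r + 3*w)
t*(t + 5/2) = t^2 + 5*t/2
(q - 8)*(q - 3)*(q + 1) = q^3 - 10*q^2 + 13*q + 24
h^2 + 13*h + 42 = (h + 6)*(h + 7)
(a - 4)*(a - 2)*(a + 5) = a^3 - a^2 - 22*a + 40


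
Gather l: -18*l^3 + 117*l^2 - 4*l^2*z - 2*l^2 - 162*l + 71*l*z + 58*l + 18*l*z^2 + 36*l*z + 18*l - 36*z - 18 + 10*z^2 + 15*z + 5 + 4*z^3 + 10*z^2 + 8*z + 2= -18*l^3 + l^2*(115 - 4*z) + l*(18*z^2 + 107*z - 86) + 4*z^3 + 20*z^2 - 13*z - 11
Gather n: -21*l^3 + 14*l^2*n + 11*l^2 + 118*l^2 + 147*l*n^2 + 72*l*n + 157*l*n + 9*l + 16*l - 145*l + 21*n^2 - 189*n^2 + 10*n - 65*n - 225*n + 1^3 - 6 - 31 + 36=-21*l^3 + 129*l^2 - 120*l + n^2*(147*l - 168) + n*(14*l^2 + 229*l - 280)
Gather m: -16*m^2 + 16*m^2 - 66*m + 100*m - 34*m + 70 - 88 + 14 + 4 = 0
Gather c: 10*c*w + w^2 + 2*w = 10*c*w + w^2 + 2*w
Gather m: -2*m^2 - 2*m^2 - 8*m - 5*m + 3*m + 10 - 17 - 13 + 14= -4*m^2 - 10*m - 6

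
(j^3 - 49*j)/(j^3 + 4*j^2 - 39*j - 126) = j*(j - 7)/(j^2 - 3*j - 18)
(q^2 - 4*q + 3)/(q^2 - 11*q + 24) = (q - 1)/(q - 8)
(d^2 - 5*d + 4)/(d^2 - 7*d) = (d^2 - 5*d + 4)/(d*(d - 7))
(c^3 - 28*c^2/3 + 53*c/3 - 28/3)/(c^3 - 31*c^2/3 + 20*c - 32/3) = (c - 7)/(c - 8)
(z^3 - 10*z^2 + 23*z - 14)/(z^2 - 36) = (z^3 - 10*z^2 + 23*z - 14)/(z^2 - 36)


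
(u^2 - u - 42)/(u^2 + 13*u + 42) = (u - 7)/(u + 7)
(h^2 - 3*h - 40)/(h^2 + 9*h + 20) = (h - 8)/(h + 4)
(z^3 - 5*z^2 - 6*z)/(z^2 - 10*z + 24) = z*(z + 1)/(z - 4)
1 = 1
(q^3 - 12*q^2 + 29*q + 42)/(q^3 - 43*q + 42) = (q^2 - 6*q - 7)/(q^2 + 6*q - 7)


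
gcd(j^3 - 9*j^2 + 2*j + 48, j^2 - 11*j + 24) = j^2 - 11*j + 24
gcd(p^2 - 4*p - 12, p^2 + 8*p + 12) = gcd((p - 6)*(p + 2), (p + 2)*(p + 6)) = p + 2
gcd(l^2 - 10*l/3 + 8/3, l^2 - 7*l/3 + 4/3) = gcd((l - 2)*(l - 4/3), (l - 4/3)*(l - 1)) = l - 4/3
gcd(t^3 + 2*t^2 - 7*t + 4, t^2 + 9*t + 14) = 1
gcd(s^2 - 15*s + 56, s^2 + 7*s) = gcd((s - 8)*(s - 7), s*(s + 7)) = 1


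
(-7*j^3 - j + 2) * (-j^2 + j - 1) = 7*j^5 - 7*j^4 + 8*j^3 - 3*j^2 + 3*j - 2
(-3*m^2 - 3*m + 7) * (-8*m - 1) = 24*m^3 + 27*m^2 - 53*m - 7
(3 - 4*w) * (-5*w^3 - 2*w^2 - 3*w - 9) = 20*w^4 - 7*w^3 + 6*w^2 + 27*w - 27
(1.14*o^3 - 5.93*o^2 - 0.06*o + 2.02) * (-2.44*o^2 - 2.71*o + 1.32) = -2.7816*o^5 + 11.3798*o^4 + 17.7215*o^3 - 12.5938*o^2 - 5.5534*o + 2.6664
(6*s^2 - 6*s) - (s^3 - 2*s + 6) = -s^3 + 6*s^2 - 4*s - 6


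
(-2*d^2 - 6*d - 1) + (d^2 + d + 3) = -d^2 - 5*d + 2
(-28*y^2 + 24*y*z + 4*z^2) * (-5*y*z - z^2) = 140*y^3*z - 92*y^2*z^2 - 44*y*z^3 - 4*z^4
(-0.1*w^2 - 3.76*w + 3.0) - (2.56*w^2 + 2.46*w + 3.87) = -2.66*w^2 - 6.22*w - 0.87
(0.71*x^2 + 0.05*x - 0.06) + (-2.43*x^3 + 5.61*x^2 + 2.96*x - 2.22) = -2.43*x^3 + 6.32*x^2 + 3.01*x - 2.28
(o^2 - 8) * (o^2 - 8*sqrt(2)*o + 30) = o^4 - 8*sqrt(2)*o^3 + 22*o^2 + 64*sqrt(2)*o - 240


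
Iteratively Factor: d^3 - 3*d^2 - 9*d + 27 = (d + 3)*(d^2 - 6*d + 9) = (d - 3)*(d + 3)*(d - 3)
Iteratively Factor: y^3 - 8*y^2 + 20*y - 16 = (y - 2)*(y^2 - 6*y + 8) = (y - 4)*(y - 2)*(y - 2)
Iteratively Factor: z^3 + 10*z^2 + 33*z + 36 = (z + 3)*(z^2 + 7*z + 12) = (z + 3)*(z + 4)*(z + 3)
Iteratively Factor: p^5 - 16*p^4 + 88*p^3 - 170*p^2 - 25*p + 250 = (p - 5)*(p^4 - 11*p^3 + 33*p^2 - 5*p - 50) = (p - 5)*(p - 2)*(p^3 - 9*p^2 + 15*p + 25) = (p - 5)^2*(p - 2)*(p^2 - 4*p - 5) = (p - 5)^2*(p - 2)*(p + 1)*(p - 5)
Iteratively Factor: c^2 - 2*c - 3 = (c + 1)*(c - 3)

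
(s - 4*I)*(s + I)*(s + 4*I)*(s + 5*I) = s^4 + 6*I*s^3 + 11*s^2 + 96*I*s - 80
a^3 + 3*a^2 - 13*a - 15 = (a - 3)*(a + 1)*(a + 5)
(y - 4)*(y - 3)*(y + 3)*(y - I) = y^4 - 4*y^3 - I*y^3 - 9*y^2 + 4*I*y^2 + 36*y + 9*I*y - 36*I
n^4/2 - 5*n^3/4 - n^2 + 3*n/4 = n*(n/2 + 1/2)*(n - 3)*(n - 1/2)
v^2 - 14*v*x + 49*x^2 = (v - 7*x)^2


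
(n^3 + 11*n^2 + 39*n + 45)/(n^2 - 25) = (n^2 + 6*n + 9)/(n - 5)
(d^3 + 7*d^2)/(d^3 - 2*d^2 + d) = d*(d + 7)/(d^2 - 2*d + 1)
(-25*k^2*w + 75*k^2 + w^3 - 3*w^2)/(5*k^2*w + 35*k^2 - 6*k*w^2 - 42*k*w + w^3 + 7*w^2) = (5*k*w - 15*k + w^2 - 3*w)/(-k*w - 7*k + w^2 + 7*w)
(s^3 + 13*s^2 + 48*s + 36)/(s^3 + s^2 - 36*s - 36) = (s + 6)/(s - 6)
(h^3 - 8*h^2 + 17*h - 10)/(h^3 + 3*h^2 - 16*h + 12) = (h - 5)/(h + 6)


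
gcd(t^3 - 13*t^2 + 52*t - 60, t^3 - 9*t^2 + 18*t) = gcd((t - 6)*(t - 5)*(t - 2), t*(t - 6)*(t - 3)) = t - 6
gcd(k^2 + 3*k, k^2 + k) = k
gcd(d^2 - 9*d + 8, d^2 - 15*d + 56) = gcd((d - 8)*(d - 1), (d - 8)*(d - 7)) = d - 8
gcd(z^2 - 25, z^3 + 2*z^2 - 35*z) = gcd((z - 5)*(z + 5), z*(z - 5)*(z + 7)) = z - 5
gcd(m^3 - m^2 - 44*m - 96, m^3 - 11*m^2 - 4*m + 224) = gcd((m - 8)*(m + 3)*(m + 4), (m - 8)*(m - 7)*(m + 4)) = m^2 - 4*m - 32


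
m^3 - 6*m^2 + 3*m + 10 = (m - 5)*(m - 2)*(m + 1)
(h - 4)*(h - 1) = h^2 - 5*h + 4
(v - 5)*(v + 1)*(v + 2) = v^3 - 2*v^2 - 13*v - 10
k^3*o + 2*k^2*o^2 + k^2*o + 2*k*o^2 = k*(k + 2*o)*(k*o + o)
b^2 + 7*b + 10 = (b + 2)*(b + 5)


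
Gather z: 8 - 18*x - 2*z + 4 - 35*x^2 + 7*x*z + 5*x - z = -35*x^2 - 13*x + z*(7*x - 3) + 12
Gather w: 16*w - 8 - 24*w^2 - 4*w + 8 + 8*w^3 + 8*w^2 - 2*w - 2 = 8*w^3 - 16*w^2 + 10*w - 2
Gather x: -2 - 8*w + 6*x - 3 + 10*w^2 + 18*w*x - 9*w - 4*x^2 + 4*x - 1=10*w^2 - 17*w - 4*x^2 + x*(18*w + 10) - 6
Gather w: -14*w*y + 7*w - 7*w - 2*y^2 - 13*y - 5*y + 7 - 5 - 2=-14*w*y - 2*y^2 - 18*y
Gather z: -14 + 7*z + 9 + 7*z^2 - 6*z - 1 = 7*z^2 + z - 6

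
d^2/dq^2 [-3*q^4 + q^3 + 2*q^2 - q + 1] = -36*q^2 + 6*q + 4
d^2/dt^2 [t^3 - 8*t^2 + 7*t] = 6*t - 16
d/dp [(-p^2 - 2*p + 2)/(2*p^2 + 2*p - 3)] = 2*(p^2 - p + 1)/(4*p^4 + 8*p^3 - 8*p^2 - 12*p + 9)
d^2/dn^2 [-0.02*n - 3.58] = 0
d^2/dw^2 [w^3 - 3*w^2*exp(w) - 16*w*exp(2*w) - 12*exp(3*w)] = -3*w^2*exp(w) - 64*w*exp(2*w) - 12*w*exp(w) + 6*w - 108*exp(3*w) - 64*exp(2*w) - 6*exp(w)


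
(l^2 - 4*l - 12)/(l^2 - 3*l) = (l^2 - 4*l - 12)/(l*(l - 3))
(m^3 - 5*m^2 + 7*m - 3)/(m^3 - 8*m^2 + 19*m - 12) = (m - 1)/(m - 4)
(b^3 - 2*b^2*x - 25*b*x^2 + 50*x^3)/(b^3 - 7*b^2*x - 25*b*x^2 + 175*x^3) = (-b + 2*x)/(-b + 7*x)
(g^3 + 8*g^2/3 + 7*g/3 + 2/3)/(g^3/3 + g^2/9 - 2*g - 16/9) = 3*(3*g^2 + 5*g + 2)/(3*g^2 - 2*g - 16)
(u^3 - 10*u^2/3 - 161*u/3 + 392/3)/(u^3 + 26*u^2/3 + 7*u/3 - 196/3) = (u - 8)/(u + 4)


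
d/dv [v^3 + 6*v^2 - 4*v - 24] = 3*v^2 + 12*v - 4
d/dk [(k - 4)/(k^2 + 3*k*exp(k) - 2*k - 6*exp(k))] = (k^2 + 3*k*exp(k) - 2*k - (k - 4)*(3*k*exp(k) + 2*k - 3*exp(k) - 2) - 6*exp(k))/(k^2 + 3*k*exp(k) - 2*k - 6*exp(k))^2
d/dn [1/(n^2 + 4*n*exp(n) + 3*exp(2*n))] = 2*(-2*n*exp(n) - n - 3*exp(2*n) - 2*exp(n))/(n^2 + 4*n*exp(n) + 3*exp(2*n))^2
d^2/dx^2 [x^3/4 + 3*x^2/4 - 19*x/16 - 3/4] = 3*x/2 + 3/2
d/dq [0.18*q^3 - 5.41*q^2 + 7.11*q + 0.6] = 0.54*q^2 - 10.82*q + 7.11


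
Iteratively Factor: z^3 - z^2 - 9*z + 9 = (z + 3)*(z^2 - 4*z + 3) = (z - 1)*(z + 3)*(z - 3)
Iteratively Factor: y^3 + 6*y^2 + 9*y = (y + 3)*(y^2 + 3*y) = y*(y + 3)*(y + 3)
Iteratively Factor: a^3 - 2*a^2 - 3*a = (a - 3)*(a^2 + a) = a*(a - 3)*(a + 1)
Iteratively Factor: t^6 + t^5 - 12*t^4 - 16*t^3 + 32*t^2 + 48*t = (t)*(t^5 + t^4 - 12*t^3 - 16*t^2 + 32*t + 48) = t*(t + 2)*(t^4 - t^3 - 10*t^2 + 4*t + 24) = t*(t + 2)^2*(t^3 - 3*t^2 - 4*t + 12) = t*(t + 2)^3*(t^2 - 5*t + 6) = t*(t - 2)*(t + 2)^3*(t - 3)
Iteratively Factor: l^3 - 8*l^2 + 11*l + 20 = (l - 5)*(l^2 - 3*l - 4) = (l - 5)*(l - 4)*(l + 1)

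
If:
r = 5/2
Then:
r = 5/2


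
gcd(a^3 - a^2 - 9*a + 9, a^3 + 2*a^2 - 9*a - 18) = a^2 - 9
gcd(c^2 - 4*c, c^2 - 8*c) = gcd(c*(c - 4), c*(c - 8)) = c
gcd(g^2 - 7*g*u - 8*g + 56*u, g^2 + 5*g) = 1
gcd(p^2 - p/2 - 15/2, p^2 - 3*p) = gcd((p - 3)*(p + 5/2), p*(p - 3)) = p - 3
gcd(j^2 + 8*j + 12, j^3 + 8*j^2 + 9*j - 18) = j + 6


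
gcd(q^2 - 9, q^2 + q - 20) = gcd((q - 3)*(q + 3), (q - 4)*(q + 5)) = 1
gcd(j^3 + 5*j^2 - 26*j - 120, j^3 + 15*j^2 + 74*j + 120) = j^2 + 10*j + 24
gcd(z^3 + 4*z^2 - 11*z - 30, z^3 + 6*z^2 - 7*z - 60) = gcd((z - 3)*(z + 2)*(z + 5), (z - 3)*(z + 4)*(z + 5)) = z^2 + 2*z - 15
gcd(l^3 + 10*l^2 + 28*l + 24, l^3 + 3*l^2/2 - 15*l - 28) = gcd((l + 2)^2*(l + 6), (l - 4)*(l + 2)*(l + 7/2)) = l + 2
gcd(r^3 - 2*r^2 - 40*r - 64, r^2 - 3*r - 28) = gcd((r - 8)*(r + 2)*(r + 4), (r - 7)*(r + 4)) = r + 4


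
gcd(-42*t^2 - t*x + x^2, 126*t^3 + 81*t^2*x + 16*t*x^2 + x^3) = 6*t + x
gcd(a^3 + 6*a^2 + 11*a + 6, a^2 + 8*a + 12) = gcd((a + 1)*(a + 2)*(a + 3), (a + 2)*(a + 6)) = a + 2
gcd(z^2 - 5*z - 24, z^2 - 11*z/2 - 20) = z - 8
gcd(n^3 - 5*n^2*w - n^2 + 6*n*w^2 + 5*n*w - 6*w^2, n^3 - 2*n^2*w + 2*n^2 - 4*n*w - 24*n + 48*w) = -n + 2*w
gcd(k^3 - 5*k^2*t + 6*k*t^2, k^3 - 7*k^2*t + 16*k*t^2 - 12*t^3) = k^2 - 5*k*t + 6*t^2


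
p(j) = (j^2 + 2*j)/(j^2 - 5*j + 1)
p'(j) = (5 - 2*j)*(j^2 + 2*j)/(j^2 - 5*j + 1)^2 + (2*j + 2)/(j^2 - 5*j + 1) = (-7*j^2 + 2*j + 2)/(j^4 - 10*j^3 + 27*j^2 - 10*j + 1)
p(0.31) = -1.58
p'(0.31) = 9.45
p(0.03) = 0.07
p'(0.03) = 2.84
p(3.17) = -3.41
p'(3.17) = -2.69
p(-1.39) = -0.09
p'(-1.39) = -0.15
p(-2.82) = 0.10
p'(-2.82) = -0.11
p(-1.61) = -0.05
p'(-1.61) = -0.14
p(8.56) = 2.87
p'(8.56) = -0.50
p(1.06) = -1.02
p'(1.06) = -0.37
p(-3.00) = 0.12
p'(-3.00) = -0.11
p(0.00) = 0.00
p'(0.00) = 2.00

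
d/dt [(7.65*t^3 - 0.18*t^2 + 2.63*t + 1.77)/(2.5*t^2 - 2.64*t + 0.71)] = (19.125*t^4 - 40.392*t^3 + 10.1947*t^2 - 9.1056*t + 6.5401)/(6.25*t^4 - 13.2*t^3 + 10.5196*t^2 - 3.7488*t + 0.5041)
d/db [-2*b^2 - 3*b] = -4*b - 3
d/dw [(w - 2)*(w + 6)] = 2*w + 4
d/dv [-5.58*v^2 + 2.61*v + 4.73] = 2.61 - 11.16*v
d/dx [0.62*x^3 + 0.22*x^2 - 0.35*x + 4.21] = 1.86*x^2 + 0.44*x - 0.35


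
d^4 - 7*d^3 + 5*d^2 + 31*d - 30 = (d - 5)*(d - 3)*(d - 1)*(d + 2)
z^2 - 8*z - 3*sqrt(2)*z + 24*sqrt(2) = (z - 8)*(z - 3*sqrt(2))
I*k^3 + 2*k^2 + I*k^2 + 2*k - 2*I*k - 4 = (k + 2)*(k - 2*I)*(I*k - I)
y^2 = y^2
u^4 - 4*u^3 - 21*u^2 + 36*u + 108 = (u - 6)*(u - 3)*(u + 2)*(u + 3)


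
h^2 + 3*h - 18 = (h - 3)*(h + 6)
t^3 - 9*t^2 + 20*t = t*(t - 5)*(t - 4)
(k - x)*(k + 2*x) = k^2 + k*x - 2*x^2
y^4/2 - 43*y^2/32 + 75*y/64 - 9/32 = (y/2 + 1)*(y - 3/4)^2*(y - 1/2)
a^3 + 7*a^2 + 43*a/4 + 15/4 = (a + 1/2)*(a + 3/2)*(a + 5)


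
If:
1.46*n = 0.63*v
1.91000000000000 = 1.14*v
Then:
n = 0.72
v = 1.68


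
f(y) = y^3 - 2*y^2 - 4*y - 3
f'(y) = 3*y^2 - 4*y - 4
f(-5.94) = -259.39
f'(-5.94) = 125.61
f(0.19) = -3.83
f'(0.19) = -4.65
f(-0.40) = -1.78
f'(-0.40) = -1.92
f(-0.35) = -1.89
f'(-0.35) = -2.23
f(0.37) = -4.70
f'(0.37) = -5.07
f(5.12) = 58.31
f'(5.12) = 54.16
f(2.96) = -6.43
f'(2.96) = 10.44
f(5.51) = 81.52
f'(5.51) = 65.04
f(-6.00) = -267.00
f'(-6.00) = 128.00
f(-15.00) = -3768.00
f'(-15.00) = 731.00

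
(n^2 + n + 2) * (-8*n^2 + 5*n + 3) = -8*n^4 - 3*n^3 - 8*n^2 + 13*n + 6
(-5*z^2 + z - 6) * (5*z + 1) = -25*z^3 - 29*z - 6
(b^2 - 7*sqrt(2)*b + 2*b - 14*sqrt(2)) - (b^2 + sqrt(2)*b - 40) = -8*sqrt(2)*b + 2*b - 14*sqrt(2) + 40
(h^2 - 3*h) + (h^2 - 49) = 2*h^2 - 3*h - 49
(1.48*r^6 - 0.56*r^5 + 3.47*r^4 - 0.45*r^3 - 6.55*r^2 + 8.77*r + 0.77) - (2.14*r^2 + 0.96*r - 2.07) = 1.48*r^6 - 0.56*r^5 + 3.47*r^4 - 0.45*r^3 - 8.69*r^2 + 7.81*r + 2.84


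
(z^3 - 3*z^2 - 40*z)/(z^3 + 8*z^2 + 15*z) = (z - 8)/(z + 3)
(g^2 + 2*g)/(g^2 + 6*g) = (g + 2)/(g + 6)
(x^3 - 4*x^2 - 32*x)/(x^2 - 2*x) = (x^2 - 4*x - 32)/(x - 2)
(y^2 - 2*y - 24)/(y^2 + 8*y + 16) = (y - 6)/(y + 4)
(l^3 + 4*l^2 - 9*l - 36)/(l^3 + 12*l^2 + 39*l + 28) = (l^2 - 9)/(l^2 + 8*l + 7)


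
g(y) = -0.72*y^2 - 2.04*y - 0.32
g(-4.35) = -5.07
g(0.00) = -0.32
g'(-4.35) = 4.22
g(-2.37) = 0.47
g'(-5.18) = 5.42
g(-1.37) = 1.12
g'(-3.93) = 3.62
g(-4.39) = -5.24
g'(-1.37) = -0.07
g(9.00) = -77.00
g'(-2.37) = 1.37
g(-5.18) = -9.07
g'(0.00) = -2.04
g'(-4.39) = 4.28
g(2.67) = -10.90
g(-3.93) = -3.42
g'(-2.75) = 1.92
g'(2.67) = -5.88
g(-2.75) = -0.15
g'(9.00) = -15.00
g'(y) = -1.44*y - 2.04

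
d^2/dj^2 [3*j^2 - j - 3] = 6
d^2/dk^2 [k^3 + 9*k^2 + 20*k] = 6*k + 18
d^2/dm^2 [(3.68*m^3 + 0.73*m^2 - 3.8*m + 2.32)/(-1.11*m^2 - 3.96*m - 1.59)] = (2.8421709430404e-14*m^4 - 86.645376*m^3 - 148.445082*m^2 - 157.24692*m - 116.117154)/(1.367631*m^6 + 14.637348*m^5 + 58.096845*m^4 + 104.03316*m^3 + 83.219805*m^2 + 30.033828*m + 4.019679)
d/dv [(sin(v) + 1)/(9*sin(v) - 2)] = -11*cos(v)/(9*sin(v) - 2)^2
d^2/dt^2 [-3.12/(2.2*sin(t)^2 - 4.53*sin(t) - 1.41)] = (-60.4032*sin(t)^4 + 93.28176*sin(t)^3 - 12.133368*sin(t)^2 - 166.635144*sin(t) + 147.406896)/(-2.2*sin(t)^2 + 4.53*sin(t) + 1.41)^3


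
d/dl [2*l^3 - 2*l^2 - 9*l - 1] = 6*l^2 - 4*l - 9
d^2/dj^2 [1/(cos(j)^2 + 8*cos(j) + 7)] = 2*(-2*sin(j)^4 + 19*sin(j)^2 + 43*cos(j) - 3*cos(3*j) + 40)/((cos(j) + 1)^3*(cos(j) + 7)^3)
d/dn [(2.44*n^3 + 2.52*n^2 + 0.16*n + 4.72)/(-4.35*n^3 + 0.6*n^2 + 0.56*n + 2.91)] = (-3.5527136788005e-15*n^5 + 12.426*n^4 + 4.1248*n^3 + 84.2124*n^2 + 9.0024*n - 2.1776)/(18.9225*n^6 - 5.22*n^5 - 4.512*n^4 - 24.645*n^3 + 3.8056*n^2 + 3.2592*n + 8.4681)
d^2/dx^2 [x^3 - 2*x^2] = 6*x - 4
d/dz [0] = 0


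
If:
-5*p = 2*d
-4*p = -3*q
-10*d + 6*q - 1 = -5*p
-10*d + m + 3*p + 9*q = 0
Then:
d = -5/76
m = -20/19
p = 1/38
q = 2/57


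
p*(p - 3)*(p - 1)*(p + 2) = p^4 - 2*p^3 - 5*p^2 + 6*p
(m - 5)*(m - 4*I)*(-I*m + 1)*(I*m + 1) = m^4 - 5*m^3 - 4*I*m^3 + m^2 + 20*I*m^2 - 5*m - 4*I*m + 20*I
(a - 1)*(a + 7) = a^2 + 6*a - 7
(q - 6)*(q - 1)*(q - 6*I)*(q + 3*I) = q^4 - 7*q^3 - 3*I*q^3 + 24*q^2 + 21*I*q^2 - 126*q - 18*I*q + 108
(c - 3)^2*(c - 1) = c^3 - 7*c^2 + 15*c - 9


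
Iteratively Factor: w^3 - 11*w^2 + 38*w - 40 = (w - 2)*(w^2 - 9*w + 20) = (w - 5)*(w - 2)*(w - 4)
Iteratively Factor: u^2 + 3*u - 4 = (u - 1)*(u + 4)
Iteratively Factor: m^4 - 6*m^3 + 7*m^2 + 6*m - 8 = (m - 4)*(m^3 - 2*m^2 - m + 2) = (m - 4)*(m - 2)*(m^2 - 1) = (m - 4)*(m - 2)*(m + 1)*(m - 1)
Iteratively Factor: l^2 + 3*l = (l)*(l + 3)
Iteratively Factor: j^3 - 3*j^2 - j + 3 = (j + 1)*(j^2 - 4*j + 3) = (j - 3)*(j + 1)*(j - 1)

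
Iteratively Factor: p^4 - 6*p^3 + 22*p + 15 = (p + 1)*(p^3 - 7*p^2 + 7*p + 15) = (p - 3)*(p + 1)*(p^2 - 4*p - 5) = (p - 5)*(p - 3)*(p + 1)*(p + 1)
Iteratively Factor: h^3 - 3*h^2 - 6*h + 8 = (h + 2)*(h^2 - 5*h + 4) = (h - 1)*(h + 2)*(h - 4)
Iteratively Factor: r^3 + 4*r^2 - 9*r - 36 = (r + 4)*(r^2 - 9) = (r + 3)*(r + 4)*(r - 3)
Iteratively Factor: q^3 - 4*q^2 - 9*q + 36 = (q - 3)*(q^2 - q - 12) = (q - 3)*(q + 3)*(q - 4)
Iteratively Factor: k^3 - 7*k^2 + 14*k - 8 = (k - 1)*(k^2 - 6*k + 8) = (k - 2)*(k - 1)*(k - 4)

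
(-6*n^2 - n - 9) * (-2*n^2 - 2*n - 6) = 12*n^4 + 14*n^3 + 56*n^2 + 24*n + 54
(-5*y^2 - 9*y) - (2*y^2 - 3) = -7*y^2 - 9*y + 3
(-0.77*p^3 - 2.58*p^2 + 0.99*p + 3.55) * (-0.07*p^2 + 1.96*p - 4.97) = 0.0539*p^5 - 1.3286*p^4 - 1.2992*p^3 + 14.5145*p^2 + 2.0377*p - 17.6435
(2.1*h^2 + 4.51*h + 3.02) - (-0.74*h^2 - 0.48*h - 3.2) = 2.84*h^2 + 4.99*h + 6.22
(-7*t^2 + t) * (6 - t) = 7*t^3 - 43*t^2 + 6*t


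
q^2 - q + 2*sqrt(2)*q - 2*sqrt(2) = (q - 1)*(q + 2*sqrt(2))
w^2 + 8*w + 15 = (w + 3)*(w + 5)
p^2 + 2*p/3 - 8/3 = (p - 4/3)*(p + 2)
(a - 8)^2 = a^2 - 16*a + 64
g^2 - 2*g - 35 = (g - 7)*(g + 5)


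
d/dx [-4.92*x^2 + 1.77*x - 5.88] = 1.77 - 9.84*x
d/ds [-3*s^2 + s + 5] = 1 - 6*s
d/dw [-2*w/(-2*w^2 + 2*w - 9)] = 2*(9 - 2*w^2)/(4*w^4 - 8*w^3 + 40*w^2 - 36*w + 81)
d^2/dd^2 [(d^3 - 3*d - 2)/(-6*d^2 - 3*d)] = 2*(11*d^3 + 24*d^2 + 12*d + 2)/(3*d^3*(8*d^3 + 12*d^2 + 6*d + 1))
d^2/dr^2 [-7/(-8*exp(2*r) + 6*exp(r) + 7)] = 14*((3 - 16*exp(r))*(-8*exp(2*r) + 6*exp(r) + 7) - 4*(8*exp(r) - 3)^2*exp(r))*exp(r)/(-8*exp(2*r) + 6*exp(r) + 7)^3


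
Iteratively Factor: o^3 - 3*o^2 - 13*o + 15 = (o + 3)*(o^2 - 6*o + 5) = (o - 5)*(o + 3)*(o - 1)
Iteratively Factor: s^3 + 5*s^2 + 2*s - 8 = (s - 1)*(s^2 + 6*s + 8) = (s - 1)*(s + 2)*(s + 4)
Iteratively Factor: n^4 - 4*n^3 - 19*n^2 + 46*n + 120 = (n + 3)*(n^3 - 7*n^2 + 2*n + 40) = (n - 5)*(n + 3)*(n^2 - 2*n - 8) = (n - 5)*(n - 4)*(n + 3)*(n + 2)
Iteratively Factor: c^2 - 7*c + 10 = (c - 5)*(c - 2)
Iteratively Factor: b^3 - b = (b - 1)*(b^2 + b) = (b - 1)*(b + 1)*(b)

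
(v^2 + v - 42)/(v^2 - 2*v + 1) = (v^2 + v - 42)/(v^2 - 2*v + 1)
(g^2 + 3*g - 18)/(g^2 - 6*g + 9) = (g + 6)/(g - 3)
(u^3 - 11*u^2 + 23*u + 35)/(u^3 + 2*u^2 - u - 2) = (u^2 - 12*u + 35)/(u^2 + u - 2)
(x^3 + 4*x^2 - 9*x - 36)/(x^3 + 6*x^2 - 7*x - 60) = (x + 3)/(x + 5)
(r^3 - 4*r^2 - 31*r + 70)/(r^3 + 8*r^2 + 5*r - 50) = (r - 7)/(r + 5)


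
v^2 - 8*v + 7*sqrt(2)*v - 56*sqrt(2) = (v - 8)*(v + 7*sqrt(2))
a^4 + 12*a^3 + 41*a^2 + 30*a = a*(a + 1)*(a + 5)*(a + 6)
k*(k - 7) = k^2 - 7*k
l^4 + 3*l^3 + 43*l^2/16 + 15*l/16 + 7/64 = (l + 1/4)*(l + 1/2)^2*(l + 7/4)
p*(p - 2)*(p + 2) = p^3 - 4*p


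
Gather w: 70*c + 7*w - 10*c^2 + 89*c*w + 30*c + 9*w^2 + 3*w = -10*c^2 + 100*c + 9*w^2 + w*(89*c + 10)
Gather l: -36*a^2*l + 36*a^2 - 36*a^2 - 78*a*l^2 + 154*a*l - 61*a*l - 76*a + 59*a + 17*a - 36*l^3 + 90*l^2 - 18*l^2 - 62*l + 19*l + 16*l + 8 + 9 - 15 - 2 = -36*l^3 + l^2*(72 - 78*a) + l*(-36*a^2 + 93*a - 27)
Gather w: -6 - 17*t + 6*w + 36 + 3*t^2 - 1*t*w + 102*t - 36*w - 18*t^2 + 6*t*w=-15*t^2 + 85*t + w*(5*t - 30) + 30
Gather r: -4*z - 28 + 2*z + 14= -2*z - 14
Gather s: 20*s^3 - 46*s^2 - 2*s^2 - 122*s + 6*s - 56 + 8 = 20*s^3 - 48*s^2 - 116*s - 48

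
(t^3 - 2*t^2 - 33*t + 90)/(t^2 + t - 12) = (t^2 + t - 30)/(t + 4)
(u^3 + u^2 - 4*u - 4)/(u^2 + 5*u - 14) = (u^2 + 3*u + 2)/(u + 7)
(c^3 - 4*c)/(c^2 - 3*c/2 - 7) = 2*c*(c - 2)/(2*c - 7)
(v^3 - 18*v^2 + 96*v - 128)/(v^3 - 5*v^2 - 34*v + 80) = (v - 8)/(v + 5)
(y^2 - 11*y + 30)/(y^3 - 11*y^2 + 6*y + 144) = (y - 5)/(y^2 - 5*y - 24)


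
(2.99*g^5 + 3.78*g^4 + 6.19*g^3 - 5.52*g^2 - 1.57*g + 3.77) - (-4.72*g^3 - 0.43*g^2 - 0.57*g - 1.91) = 2.99*g^5 + 3.78*g^4 + 10.91*g^3 - 5.09*g^2 - 1.0*g + 5.68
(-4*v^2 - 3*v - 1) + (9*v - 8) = -4*v^2 + 6*v - 9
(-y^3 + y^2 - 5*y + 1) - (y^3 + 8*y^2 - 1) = -2*y^3 - 7*y^2 - 5*y + 2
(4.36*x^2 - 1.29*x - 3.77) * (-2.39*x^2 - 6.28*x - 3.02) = -10.4204*x^4 - 24.2977*x^3 + 3.9443*x^2 + 27.5714*x + 11.3854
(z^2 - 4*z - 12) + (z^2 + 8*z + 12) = 2*z^2 + 4*z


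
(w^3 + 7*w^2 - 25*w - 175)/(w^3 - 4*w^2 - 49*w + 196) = (w^2 - 25)/(w^2 - 11*w + 28)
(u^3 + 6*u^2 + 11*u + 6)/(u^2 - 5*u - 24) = (u^2 + 3*u + 2)/(u - 8)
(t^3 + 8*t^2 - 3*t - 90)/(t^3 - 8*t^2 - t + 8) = (t^3 + 8*t^2 - 3*t - 90)/(t^3 - 8*t^2 - t + 8)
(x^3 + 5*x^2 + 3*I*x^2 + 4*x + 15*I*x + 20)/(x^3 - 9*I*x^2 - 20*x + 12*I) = (x^2 + x*(5 + 4*I) + 20*I)/(x^2 - 8*I*x - 12)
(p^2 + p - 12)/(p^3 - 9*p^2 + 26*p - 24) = (p + 4)/(p^2 - 6*p + 8)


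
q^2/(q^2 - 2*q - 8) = q^2/(q^2 - 2*q - 8)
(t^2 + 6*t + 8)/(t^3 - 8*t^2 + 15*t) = (t^2 + 6*t + 8)/(t*(t^2 - 8*t + 15))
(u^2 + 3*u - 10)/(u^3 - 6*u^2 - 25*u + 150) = (u - 2)/(u^2 - 11*u + 30)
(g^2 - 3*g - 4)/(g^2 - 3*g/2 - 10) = 2*(g + 1)/(2*g + 5)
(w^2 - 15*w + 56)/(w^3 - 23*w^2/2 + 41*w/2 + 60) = 2*(w - 7)/(2*w^2 - 7*w - 15)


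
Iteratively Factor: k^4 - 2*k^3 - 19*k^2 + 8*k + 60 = (k + 2)*(k^3 - 4*k^2 - 11*k + 30) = (k - 2)*(k + 2)*(k^2 - 2*k - 15) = (k - 5)*(k - 2)*(k + 2)*(k + 3)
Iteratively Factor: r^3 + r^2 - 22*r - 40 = (r - 5)*(r^2 + 6*r + 8) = (r - 5)*(r + 4)*(r + 2)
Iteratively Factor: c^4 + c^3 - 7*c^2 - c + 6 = (c + 1)*(c^3 - 7*c + 6) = (c - 1)*(c + 1)*(c^2 + c - 6) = (c - 1)*(c + 1)*(c + 3)*(c - 2)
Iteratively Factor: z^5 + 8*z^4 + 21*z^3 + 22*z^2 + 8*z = (z + 1)*(z^4 + 7*z^3 + 14*z^2 + 8*z) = (z + 1)*(z + 2)*(z^3 + 5*z^2 + 4*z) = z*(z + 1)*(z + 2)*(z^2 + 5*z + 4) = z*(z + 1)^2*(z + 2)*(z + 4)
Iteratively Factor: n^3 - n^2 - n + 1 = (n - 1)*(n^2 - 1) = (n - 1)^2*(n + 1)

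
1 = 1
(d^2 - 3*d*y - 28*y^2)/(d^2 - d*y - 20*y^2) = (-d + 7*y)/(-d + 5*y)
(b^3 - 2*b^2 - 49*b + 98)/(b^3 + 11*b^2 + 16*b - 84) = (b - 7)/(b + 6)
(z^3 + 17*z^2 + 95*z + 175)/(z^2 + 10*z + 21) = (z^2 + 10*z + 25)/(z + 3)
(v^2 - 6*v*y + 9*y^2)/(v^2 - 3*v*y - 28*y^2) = (-v^2 + 6*v*y - 9*y^2)/(-v^2 + 3*v*y + 28*y^2)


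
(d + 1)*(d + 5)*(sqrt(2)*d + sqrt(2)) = sqrt(2)*d^3 + 7*sqrt(2)*d^2 + 11*sqrt(2)*d + 5*sqrt(2)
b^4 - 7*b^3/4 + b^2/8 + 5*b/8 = b*(b - 5/4)*(b - 1)*(b + 1/2)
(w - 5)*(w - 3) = w^2 - 8*w + 15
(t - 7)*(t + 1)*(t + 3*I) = t^3 - 6*t^2 + 3*I*t^2 - 7*t - 18*I*t - 21*I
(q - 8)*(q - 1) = q^2 - 9*q + 8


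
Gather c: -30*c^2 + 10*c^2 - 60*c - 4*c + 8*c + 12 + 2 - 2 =-20*c^2 - 56*c + 12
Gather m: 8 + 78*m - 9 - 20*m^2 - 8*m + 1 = -20*m^2 + 70*m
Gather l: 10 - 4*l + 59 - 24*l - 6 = 63 - 28*l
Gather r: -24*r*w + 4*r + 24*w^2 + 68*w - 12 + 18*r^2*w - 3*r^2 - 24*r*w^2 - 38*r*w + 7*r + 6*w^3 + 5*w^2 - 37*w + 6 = r^2*(18*w - 3) + r*(-24*w^2 - 62*w + 11) + 6*w^3 + 29*w^2 + 31*w - 6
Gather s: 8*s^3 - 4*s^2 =8*s^3 - 4*s^2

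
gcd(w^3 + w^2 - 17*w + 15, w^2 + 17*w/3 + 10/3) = w + 5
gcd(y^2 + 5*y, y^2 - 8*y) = y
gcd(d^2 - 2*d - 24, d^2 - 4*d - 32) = d + 4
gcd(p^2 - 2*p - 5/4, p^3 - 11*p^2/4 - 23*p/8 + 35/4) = p - 5/2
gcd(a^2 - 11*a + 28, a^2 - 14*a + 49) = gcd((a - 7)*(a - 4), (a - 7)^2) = a - 7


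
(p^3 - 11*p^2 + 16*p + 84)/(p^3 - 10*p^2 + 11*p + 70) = (p - 6)/(p - 5)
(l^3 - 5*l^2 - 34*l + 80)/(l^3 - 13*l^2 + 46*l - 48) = (l + 5)/(l - 3)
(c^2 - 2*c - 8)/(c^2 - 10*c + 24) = (c + 2)/(c - 6)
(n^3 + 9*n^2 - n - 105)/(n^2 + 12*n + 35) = n - 3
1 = 1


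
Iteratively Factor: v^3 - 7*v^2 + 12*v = (v)*(v^2 - 7*v + 12) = v*(v - 4)*(v - 3)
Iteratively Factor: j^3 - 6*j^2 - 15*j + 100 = (j - 5)*(j^2 - j - 20) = (j - 5)*(j + 4)*(j - 5)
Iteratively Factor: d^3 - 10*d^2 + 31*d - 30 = (d - 5)*(d^2 - 5*d + 6) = (d - 5)*(d - 2)*(d - 3)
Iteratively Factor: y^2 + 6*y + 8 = (y + 4)*(y + 2)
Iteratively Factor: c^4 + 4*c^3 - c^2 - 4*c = (c + 4)*(c^3 - c) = (c - 1)*(c + 4)*(c^2 + c) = (c - 1)*(c + 1)*(c + 4)*(c)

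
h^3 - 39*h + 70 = (h - 5)*(h - 2)*(h + 7)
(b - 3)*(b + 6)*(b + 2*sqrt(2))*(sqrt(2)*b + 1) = sqrt(2)*b^4 + 3*sqrt(2)*b^3 + 5*b^3 - 16*sqrt(2)*b^2 + 15*b^2 - 90*b + 6*sqrt(2)*b - 36*sqrt(2)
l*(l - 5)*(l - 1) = l^3 - 6*l^2 + 5*l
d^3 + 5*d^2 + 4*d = d*(d + 1)*(d + 4)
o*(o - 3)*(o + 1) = o^3 - 2*o^2 - 3*o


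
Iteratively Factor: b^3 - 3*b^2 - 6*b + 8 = (b - 4)*(b^2 + b - 2) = (b - 4)*(b + 2)*(b - 1)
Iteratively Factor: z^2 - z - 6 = (z + 2)*(z - 3)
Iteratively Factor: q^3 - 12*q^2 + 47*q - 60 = (q - 3)*(q^2 - 9*q + 20) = (q - 4)*(q - 3)*(q - 5)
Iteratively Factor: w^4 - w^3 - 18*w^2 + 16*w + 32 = (w + 1)*(w^3 - 2*w^2 - 16*w + 32) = (w + 1)*(w + 4)*(w^2 - 6*w + 8) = (w - 4)*(w + 1)*(w + 4)*(w - 2)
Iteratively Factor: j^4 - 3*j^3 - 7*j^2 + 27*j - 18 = (j - 2)*(j^3 - j^2 - 9*j + 9) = (j - 3)*(j - 2)*(j^2 + 2*j - 3) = (j - 3)*(j - 2)*(j + 3)*(j - 1)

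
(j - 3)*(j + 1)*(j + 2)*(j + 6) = j^4 + 6*j^3 - 7*j^2 - 48*j - 36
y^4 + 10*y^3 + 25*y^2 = y^2*(y + 5)^2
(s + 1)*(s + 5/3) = s^2 + 8*s/3 + 5/3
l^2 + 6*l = l*(l + 6)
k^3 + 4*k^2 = k^2*(k + 4)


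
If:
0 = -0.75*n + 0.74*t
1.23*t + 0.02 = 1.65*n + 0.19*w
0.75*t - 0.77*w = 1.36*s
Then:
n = 0.0495812395309883 - 0.471021775544389*w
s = 0.0277120898610701 - 0.829441324268401*w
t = 0.050251256281407 - 0.477386934673367*w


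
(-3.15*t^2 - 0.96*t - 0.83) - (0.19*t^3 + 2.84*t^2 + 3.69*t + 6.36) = -0.19*t^3 - 5.99*t^2 - 4.65*t - 7.19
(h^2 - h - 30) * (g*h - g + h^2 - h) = g*h^3 - 2*g*h^2 - 29*g*h + 30*g + h^4 - 2*h^3 - 29*h^2 + 30*h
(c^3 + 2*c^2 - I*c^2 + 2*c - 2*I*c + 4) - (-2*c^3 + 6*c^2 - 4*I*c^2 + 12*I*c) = 3*c^3 - 4*c^2 + 3*I*c^2 + 2*c - 14*I*c + 4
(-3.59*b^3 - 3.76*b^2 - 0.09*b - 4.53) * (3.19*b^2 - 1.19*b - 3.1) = -11.4521*b^5 - 7.7223*b^4 + 15.3163*b^3 - 2.6876*b^2 + 5.6697*b + 14.043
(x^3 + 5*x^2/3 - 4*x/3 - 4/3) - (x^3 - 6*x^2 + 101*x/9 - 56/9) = 23*x^2/3 - 113*x/9 + 44/9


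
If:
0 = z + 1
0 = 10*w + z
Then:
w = 1/10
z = -1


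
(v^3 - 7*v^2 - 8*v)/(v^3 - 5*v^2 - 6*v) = (v - 8)/(v - 6)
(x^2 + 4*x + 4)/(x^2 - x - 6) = (x + 2)/(x - 3)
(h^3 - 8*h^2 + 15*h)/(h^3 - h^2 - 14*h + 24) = h*(h - 5)/(h^2 + 2*h - 8)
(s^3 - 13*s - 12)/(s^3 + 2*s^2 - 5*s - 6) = (s - 4)/(s - 2)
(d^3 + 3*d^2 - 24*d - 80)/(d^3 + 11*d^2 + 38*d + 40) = (d^2 - d - 20)/(d^2 + 7*d + 10)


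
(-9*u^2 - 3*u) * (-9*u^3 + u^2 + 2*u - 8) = 81*u^5 + 18*u^4 - 21*u^3 + 66*u^2 + 24*u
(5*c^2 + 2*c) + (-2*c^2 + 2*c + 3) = 3*c^2 + 4*c + 3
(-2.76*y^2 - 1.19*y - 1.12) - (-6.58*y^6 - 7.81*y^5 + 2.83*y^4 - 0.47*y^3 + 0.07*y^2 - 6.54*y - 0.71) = 6.58*y^6 + 7.81*y^5 - 2.83*y^4 + 0.47*y^3 - 2.83*y^2 + 5.35*y - 0.41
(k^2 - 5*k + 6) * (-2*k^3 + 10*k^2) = -2*k^5 + 20*k^4 - 62*k^3 + 60*k^2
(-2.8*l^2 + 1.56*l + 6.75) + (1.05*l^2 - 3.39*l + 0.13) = -1.75*l^2 - 1.83*l + 6.88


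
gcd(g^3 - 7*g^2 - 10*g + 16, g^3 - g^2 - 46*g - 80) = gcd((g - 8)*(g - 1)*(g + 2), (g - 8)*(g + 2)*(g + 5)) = g^2 - 6*g - 16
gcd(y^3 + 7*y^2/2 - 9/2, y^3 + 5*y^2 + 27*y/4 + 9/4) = y^2 + 9*y/2 + 9/2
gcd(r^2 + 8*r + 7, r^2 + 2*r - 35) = r + 7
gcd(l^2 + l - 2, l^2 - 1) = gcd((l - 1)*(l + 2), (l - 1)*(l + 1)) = l - 1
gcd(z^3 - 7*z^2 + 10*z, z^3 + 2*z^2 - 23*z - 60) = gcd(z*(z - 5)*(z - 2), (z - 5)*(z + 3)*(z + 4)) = z - 5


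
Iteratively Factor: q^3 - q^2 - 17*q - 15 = (q - 5)*(q^2 + 4*q + 3) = (q - 5)*(q + 3)*(q + 1)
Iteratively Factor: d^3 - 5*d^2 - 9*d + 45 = (d - 3)*(d^2 - 2*d - 15) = (d - 5)*(d - 3)*(d + 3)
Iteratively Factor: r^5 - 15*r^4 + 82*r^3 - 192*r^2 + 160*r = (r)*(r^4 - 15*r^3 + 82*r^2 - 192*r + 160) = r*(r - 5)*(r^3 - 10*r^2 + 32*r - 32) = r*(r - 5)*(r - 2)*(r^2 - 8*r + 16) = r*(r - 5)*(r - 4)*(r - 2)*(r - 4)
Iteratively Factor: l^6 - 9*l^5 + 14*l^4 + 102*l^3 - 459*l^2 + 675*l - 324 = (l - 1)*(l^5 - 8*l^4 + 6*l^3 + 108*l^2 - 351*l + 324) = (l - 1)*(l + 4)*(l^4 - 12*l^3 + 54*l^2 - 108*l + 81) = (l - 3)*(l - 1)*(l + 4)*(l^3 - 9*l^2 + 27*l - 27) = (l - 3)^2*(l - 1)*(l + 4)*(l^2 - 6*l + 9) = (l - 3)^3*(l - 1)*(l + 4)*(l - 3)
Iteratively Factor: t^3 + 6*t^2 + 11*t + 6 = (t + 2)*(t^2 + 4*t + 3) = (t + 2)*(t + 3)*(t + 1)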